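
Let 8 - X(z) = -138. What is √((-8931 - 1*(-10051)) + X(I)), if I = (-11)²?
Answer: √1266 ≈ 35.581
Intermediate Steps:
I = 121
X(z) = 146 (X(z) = 8 - 1*(-138) = 8 + 138 = 146)
√((-8931 - 1*(-10051)) + X(I)) = √((-8931 - 1*(-10051)) + 146) = √((-8931 + 10051) + 146) = √(1120 + 146) = √1266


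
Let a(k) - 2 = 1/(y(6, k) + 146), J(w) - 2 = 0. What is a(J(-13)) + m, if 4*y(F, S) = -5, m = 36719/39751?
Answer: 67450963/23015829 ≈ 2.9306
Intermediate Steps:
m = 36719/39751 (m = 36719*(1/39751) = 36719/39751 ≈ 0.92373)
y(F, S) = -5/4 (y(F, S) = (1/4)*(-5) = -5/4)
J(w) = 2 (J(w) = 2 + 0 = 2)
a(k) = 1162/579 (a(k) = 2 + 1/(-5/4 + 146) = 2 + 1/(579/4) = 2 + 4/579 = 1162/579)
a(J(-13)) + m = 1162/579 + 36719/39751 = 67450963/23015829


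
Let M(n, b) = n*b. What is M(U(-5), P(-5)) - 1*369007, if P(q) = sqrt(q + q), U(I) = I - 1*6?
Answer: -369007 - 11*I*sqrt(10) ≈ -3.6901e+5 - 34.785*I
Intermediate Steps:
U(I) = -6 + I (U(I) = I - 6 = -6 + I)
P(q) = sqrt(2)*sqrt(q) (P(q) = sqrt(2*q) = sqrt(2)*sqrt(q))
M(n, b) = b*n
M(U(-5), P(-5)) - 1*369007 = (sqrt(2)*sqrt(-5))*(-6 - 5) - 1*369007 = (sqrt(2)*(I*sqrt(5)))*(-11) - 369007 = (I*sqrt(10))*(-11) - 369007 = -11*I*sqrt(10) - 369007 = -369007 - 11*I*sqrt(10)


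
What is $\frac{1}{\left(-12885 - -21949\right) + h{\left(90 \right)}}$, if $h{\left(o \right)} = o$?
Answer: $\frac{1}{9154} \approx 0.00010924$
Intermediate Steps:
$\frac{1}{\left(-12885 - -21949\right) + h{\left(90 \right)}} = \frac{1}{\left(-12885 - -21949\right) + 90} = \frac{1}{\left(-12885 + 21949\right) + 90} = \frac{1}{9064 + 90} = \frac{1}{9154}$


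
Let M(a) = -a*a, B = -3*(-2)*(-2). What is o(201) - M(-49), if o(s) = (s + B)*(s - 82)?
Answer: 24892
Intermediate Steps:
B = -12 (B = 6*(-2) = -12)
o(s) = (-82 + s)*(-12 + s) (o(s) = (s - 12)*(s - 82) = (-12 + s)*(-82 + s) = (-82 + s)*(-12 + s))
M(a) = -a²
o(201) - M(-49) = (984 + 201² - 94*201) - (-1)*(-49)² = (984 + 40401 - 18894) - (-1)*2401 = 22491 - 1*(-2401) = 22491 + 2401 = 24892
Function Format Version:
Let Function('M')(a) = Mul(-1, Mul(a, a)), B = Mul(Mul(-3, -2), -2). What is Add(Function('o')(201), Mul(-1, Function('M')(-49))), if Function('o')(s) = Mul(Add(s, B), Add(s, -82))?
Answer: 24892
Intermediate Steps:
B = -12 (B = Mul(6, -2) = -12)
Function('o')(s) = Mul(Add(-82, s), Add(-12, s)) (Function('o')(s) = Mul(Add(s, -12), Add(s, -82)) = Mul(Add(-12, s), Add(-82, s)) = Mul(Add(-82, s), Add(-12, s)))
Function('M')(a) = Mul(-1, Pow(a, 2))
Add(Function('o')(201), Mul(-1, Function('M')(-49))) = Add(Add(984, Pow(201, 2), Mul(-94, 201)), Mul(-1, Mul(-1, Pow(-49, 2)))) = Add(Add(984, 40401, -18894), Mul(-1, Mul(-1, 2401))) = Add(22491, Mul(-1, -2401)) = Add(22491, 2401) = 24892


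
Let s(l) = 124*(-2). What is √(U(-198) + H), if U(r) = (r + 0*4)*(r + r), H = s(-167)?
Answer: 4*√4885 ≈ 279.57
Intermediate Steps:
s(l) = -248
H = -248
U(r) = 2*r² (U(r) = (r + 0)*(2*r) = r*(2*r) = 2*r²)
√(U(-198) + H) = √(2*(-198)² - 248) = √(2*39204 - 248) = √(78408 - 248) = √78160 = 4*√4885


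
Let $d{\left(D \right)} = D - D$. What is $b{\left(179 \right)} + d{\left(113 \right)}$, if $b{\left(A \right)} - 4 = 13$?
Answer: $17$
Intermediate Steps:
$b{\left(A \right)} = 17$ ($b{\left(A \right)} = 4 + 13 = 17$)
$d{\left(D \right)} = 0$
$b{\left(179 \right)} + d{\left(113 \right)} = 17 + 0 = 17$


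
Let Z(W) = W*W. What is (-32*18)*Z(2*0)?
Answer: 0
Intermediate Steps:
Z(W) = W**2
(-32*18)*Z(2*0) = (-32*18)*(2*0)**2 = -576*0**2 = -576*0 = 0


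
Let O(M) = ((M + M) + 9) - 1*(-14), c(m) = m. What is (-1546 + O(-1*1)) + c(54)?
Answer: -1471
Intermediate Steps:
O(M) = 23 + 2*M (O(M) = (2*M + 9) + 14 = (9 + 2*M) + 14 = 23 + 2*M)
(-1546 + O(-1*1)) + c(54) = (-1546 + (23 + 2*(-1*1))) + 54 = (-1546 + (23 + 2*(-1))) + 54 = (-1546 + (23 - 2)) + 54 = (-1546 + 21) + 54 = -1525 + 54 = -1471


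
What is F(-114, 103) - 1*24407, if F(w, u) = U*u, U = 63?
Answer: -17918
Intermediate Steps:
F(w, u) = 63*u
F(-114, 103) - 1*24407 = 63*103 - 1*24407 = 6489 - 24407 = -17918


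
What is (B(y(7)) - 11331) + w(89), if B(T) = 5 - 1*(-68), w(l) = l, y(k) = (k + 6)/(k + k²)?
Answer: -11169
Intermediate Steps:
y(k) = (6 + k)/(k + k²)
B(T) = 73 (B(T) = 5 + 68 = 73)
(B(y(7)) - 11331) + w(89) = (73 - 11331) + 89 = -11258 + 89 = -11169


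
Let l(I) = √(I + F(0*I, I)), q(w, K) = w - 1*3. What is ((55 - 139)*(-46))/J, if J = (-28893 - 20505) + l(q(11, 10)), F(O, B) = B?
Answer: -1932/24697 ≈ -0.078228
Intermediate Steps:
q(w, K) = -3 + w (q(w, K) = w - 3 = -3 + w)
l(I) = √2*√I (l(I) = √(I + I) = √(2*I) = √2*√I)
J = -49394 (J = (-28893 - 20505) + √2*√(-3 + 11) = -49398 + √2*√8 = -49398 + √2*(2*√2) = -49398 + 4 = -49394)
((55 - 139)*(-46))/J = ((55 - 139)*(-46))/(-49394) = -84*(-46)*(-1/49394) = 3864*(-1/49394) = -1932/24697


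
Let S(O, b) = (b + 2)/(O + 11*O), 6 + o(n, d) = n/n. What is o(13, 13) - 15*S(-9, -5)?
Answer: -65/12 ≈ -5.4167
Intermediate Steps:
o(n, d) = -5 (o(n, d) = -6 + n/n = -6 + 1 = -5)
S(O, b) = (2 + b)/(12*O) (S(O, b) = (2 + b)/((12*O)) = (2 + b)*(1/(12*O)) = (2 + b)/(12*O))
o(13, 13) - 15*S(-9, -5) = -5 - 5*(2 - 5)/(4*(-9)) = -5 - 5*(-1)*(-3)/(4*9) = -5 - 15*1/36 = -5 - 5/12 = -65/12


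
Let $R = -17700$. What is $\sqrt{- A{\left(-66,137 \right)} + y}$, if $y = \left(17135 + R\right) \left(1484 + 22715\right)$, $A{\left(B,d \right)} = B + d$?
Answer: $i \sqrt{13672506} \approx 3697.6 i$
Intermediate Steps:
$y = -13672435$ ($y = \left(17135 - 17700\right) \left(1484 + 22715\right) = \left(-565\right) 24199 = -13672435$)
$\sqrt{- A{\left(-66,137 \right)} + y} = \sqrt{- (-66 + 137) - 13672435} = \sqrt{\left(-1\right) 71 - 13672435} = \sqrt{-71 - 13672435} = \sqrt{-13672506} = i \sqrt{13672506}$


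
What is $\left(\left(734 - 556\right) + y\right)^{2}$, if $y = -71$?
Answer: $11449$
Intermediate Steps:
$\left(\left(734 - 556\right) + y\right)^{2} = \left(\left(734 - 556\right) - 71\right)^{2} = \left(178 - 71\right)^{2} = 107^{2} = 11449$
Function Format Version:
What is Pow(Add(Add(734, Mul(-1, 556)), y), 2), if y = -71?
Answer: 11449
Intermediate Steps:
Pow(Add(Add(734, Mul(-1, 556)), y), 2) = Pow(Add(Add(734, Mul(-1, 556)), -71), 2) = Pow(Add(Add(734, -556), -71), 2) = Pow(Add(178, -71), 2) = Pow(107, 2) = 11449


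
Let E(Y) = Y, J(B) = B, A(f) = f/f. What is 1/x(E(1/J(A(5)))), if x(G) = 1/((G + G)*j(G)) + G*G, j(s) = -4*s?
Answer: 8/7 ≈ 1.1429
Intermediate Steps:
A(f) = 1
x(G) = G² - 1/(8*G²) (x(G) = 1/((G + G)*((-4*G))) + G*G = (-1/(4*G))/((2*G)) + G² = (1/(2*G))*(-1/(4*G)) + G² = -1/(8*G²) + G² = G² - 1/(8*G²))
1/x(E(1/J(A(5)))) = 1/((-⅛ + (1/1)⁴)/(1/1)²) = 1/((-⅛ + 1⁴)/1²) = 1/(1*(-⅛ + 1)) = 1/(1*(7/8)) = 1/(7/8) = 8/7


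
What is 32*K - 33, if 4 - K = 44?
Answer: -1313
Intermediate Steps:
K = -40 (K = 4 - 1*44 = 4 - 44 = -40)
32*K - 33 = 32*(-40) - 33 = -1280 - 33 = -1313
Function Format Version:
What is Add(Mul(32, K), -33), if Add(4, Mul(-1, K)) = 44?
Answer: -1313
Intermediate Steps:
K = -40 (K = Add(4, Mul(-1, 44)) = Add(4, -44) = -40)
Add(Mul(32, K), -33) = Add(Mul(32, -40), -33) = Add(-1280, -33) = -1313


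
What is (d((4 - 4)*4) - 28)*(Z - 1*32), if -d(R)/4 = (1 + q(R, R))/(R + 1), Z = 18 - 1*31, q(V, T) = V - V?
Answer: 1440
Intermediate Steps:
q(V, T) = 0
Z = -13 (Z = 18 - 31 = -13)
d(R) = -4/(1 + R) (d(R) = -4*(1 + 0)/(R + 1) = -4/(1 + R))
(d((4 - 4)*4) - 28)*(Z - 1*32) = (-4/(1 + (4 - 4)*4) - 28)*(-13 - 1*32) = (-4/(1 + 0*4) - 28)*(-13 - 32) = (-4/(1 + 0) - 28)*(-45) = (-4/1 - 28)*(-45) = (-4*1 - 28)*(-45) = (-4 - 28)*(-45) = -32*(-45) = 1440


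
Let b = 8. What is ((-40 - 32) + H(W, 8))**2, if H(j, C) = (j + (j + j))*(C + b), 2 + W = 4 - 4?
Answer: 28224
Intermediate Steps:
W = -2 (W = -2 + (4 - 4) = -2 + 0 = -2)
H(j, C) = 3*j*(8 + C) (H(j, C) = (j + (j + j))*(C + 8) = (j + 2*j)*(8 + C) = (3*j)*(8 + C) = 3*j*(8 + C))
((-40 - 32) + H(W, 8))**2 = ((-40 - 32) + 3*(-2)*(8 + 8))**2 = (-72 + 3*(-2)*16)**2 = (-72 - 96)**2 = (-168)**2 = 28224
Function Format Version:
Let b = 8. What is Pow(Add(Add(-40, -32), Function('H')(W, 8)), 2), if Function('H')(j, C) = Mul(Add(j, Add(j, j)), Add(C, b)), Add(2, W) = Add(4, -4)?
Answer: 28224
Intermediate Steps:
W = -2 (W = Add(-2, Add(4, -4)) = Add(-2, 0) = -2)
Function('H')(j, C) = Mul(3, j, Add(8, C)) (Function('H')(j, C) = Mul(Add(j, Add(j, j)), Add(C, 8)) = Mul(Add(j, Mul(2, j)), Add(8, C)) = Mul(Mul(3, j), Add(8, C)) = Mul(3, j, Add(8, C)))
Pow(Add(Add(-40, -32), Function('H')(W, 8)), 2) = Pow(Add(Add(-40, -32), Mul(3, -2, Add(8, 8))), 2) = Pow(Add(-72, Mul(3, -2, 16)), 2) = Pow(Add(-72, -96), 2) = Pow(-168, 2) = 28224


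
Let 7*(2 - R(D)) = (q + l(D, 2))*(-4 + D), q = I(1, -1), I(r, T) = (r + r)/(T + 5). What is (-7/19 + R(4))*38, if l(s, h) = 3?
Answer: 62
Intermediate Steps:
I(r, T) = 2*r/(5 + T) (I(r, T) = (2*r)/(5 + T) = 2*r/(5 + T))
q = ½ (q = 2*1/(5 - 1) = 2*1/4 = 2*1*(¼) = ½ ≈ 0.50000)
R(D) = 4 - D/2 (R(D) = 2 - (½ + 3)*(-4 + D)/7 = 2 - (-4 + D)/2 = 2 - (-14 + 7*D/2)/7 = 2 + (2 - D/2) = 4 - D/2)
(-7/19 + R(4))*38 = (-7/19 + (4 - ½*4))*38 = (-7*1/19 + (4 - 2))*38 = (-7/19 + 2)*38 = (31/19)*38 = 62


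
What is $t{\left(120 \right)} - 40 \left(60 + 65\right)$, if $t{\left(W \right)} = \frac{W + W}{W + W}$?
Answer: $-4999$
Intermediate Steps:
$t{\left(W \right)} = 1$ ($t{\left(W \right)} = \frac{2 W}{2 W} = 2 W \frac{1}{2 W} = 1$)
$t{\left(120 \right)} - 40 \left(60 + 65\right) = 1 - 40 \left(60 + 65\right) = 1 - 40 \cdot 125 = 1 - 5000 = -4999$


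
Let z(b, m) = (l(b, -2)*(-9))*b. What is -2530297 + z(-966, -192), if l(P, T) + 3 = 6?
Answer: -2504215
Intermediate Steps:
l(P, T) = 3 (l(P, T) = -3 + 6 = 3)
z(b, m) = -27*b (z(b, m) = (3*(-9))*b = -27*b)
-2530297 + z(-966, -192) = -2530297 - 27*(-966) = -2530297 + 26082 = -2504215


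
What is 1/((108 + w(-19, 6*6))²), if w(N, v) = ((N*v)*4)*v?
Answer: 1/9680198544 ≈ 1.0330e-10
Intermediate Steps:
w(N, v) = 4*N*v² (w(N, v) = (4*N*v)*v = 4*N*v²)
1/((108 + w(-19, 6*6))²) = 1/((108 + 4*(-19)*(6*6)²)²) = 1/((108 + 4*(-19)*36²)²) = 1/((108 + 4*(-19)*1296)²) = 1/((108 - 98496)²) = 1/((-98388)²) = 1/9680198544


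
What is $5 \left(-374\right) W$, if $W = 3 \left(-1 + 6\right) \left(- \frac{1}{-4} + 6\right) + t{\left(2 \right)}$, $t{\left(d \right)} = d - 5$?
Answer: $- \frac{339405}{2} \approx -1.697 \cdot 10^{5}$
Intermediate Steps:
$t{\left(d \right)} = -5 + d$
$W = \frac{363}{4}$ ($W = 3 \left(-1 + 6\right) \left(- \frac{1}{-4} + 6\right) + \left(-5 + 2\right) = 3 \cdot 5 \left(\left(-1\right) \left(- \frac{1}{4}\right) + 6\right) - 3 = 3 \cdot 5 \left(\frac{1}{4} + 6\right) - 3 = 3 \cdot 5 \cdot \frac{25}{4} - 3 = 3 \cdot \frac{125}{4} - 3 = \frac{375}{4} - 3 = \frac{363}{4} \approx 90.75$)
$5 \left(-374\right) W = 5 \left(-374\right) \frac{363}{4} = \left(-1870\right) \frac{363}{4} = - \frac{339405}{2}$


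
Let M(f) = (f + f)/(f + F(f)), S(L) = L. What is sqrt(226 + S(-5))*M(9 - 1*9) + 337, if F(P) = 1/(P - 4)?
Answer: 337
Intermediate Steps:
F(P) = 1/(-4 + P)
M(f) = 2*f/(f + 1/(-4 + f)) (M(f) = (f + f)/(f + 1/(-4 + f)) = (2*f)/(f + 1/(-4 + f)) = 2*f/(f + 1/(-4 + f)))
sqrt(226 + S(-5))*M(9 - 1*9) + 337 = sqrt(226 - 5)*(2*(9 - 1*9)*(-4 + (9 - 1*9))/(1 + (9 - 1*9)*(-4 + (9 - 1*9)))) + 337 = sqrt(221)*(2*(9 - 9)*(-4 + (9 - 9))/(1 + (9 - 9)*(-4 + (9 - 9)))) + 337 = sqrt(221)*(2*0*(-4 + 0)/(1 + 0*(-4 + 0))) + 337 = sqrt(221)*(2*0*(-4)/(1 + 0*(-4))) + 337 = sqrt(221)*(2*0*(-4)/(1 + 0)) + 337 = sqrt(221)*(2*0*(-4)/1) + 337 = sqrt(221)*(2*0*1*(-4)) + 337 = sqrt(221)*0 + 337 = 0 + 337 = 337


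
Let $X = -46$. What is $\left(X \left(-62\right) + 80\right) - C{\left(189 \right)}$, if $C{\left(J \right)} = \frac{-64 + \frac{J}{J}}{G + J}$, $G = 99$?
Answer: $\frac{93831}{32} \approx 2932.2$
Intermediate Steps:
$C{\left(J \right)} = - \frac{63}{99 + J}$ ($C{\left(J \right)} = \frac{-64 + \frac{J}{J}}{99 + J} = \frac{-64 + 1}{99 + J} = - \frac{63}{99 + J}$)
$\left(X \left(-62\right) + 80\right) - C{\left(189 \right)} = \left(\left(-46\right) \left(-62\right) + 80\right) - - \frac{63}{99 + 189} = \left(2852 + 80\right) - - \frac{63}{288} = 2932 - \left(-63\right) \frac{1}{288} = 2932 - - \frac{7}{32} = 2932 + \frac{7}{32} = \frac{93831}{32}$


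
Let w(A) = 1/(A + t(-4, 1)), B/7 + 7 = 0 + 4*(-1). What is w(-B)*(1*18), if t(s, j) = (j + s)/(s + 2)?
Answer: 36/157 ≈ 0.22930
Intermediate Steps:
t(s, j) = (j + s)/(2 + s)
B = -77 (B = -49 + 7*(0 + 4*(-1)) = -49 + 7*(0 - 4) = -49 + 7*(-4) = -49 - 28 = -77)
w(A) = 1/(3/2 + A) (w(A) = 1/(A + (1 - 4)/(2 - 4)) = 1/(A - 3/(-2)) = 1/(A - ½*(-3)) = 1/(A + 3/2) = 1/(3/2 + A))
w(-B)*(1*18) = (2/(3 + 2*(-1*(-77))))*(1*18) = (2/(3 + 2*77))*18 = (2/(3 + 154))*18 = (2/157)*18 = 36/157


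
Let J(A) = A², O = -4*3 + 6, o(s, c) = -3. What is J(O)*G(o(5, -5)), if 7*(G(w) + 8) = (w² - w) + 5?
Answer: -1404/7 ≈ -200.57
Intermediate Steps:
G(w) = -51/7 - w/7 + w²/7 (G(w) = -8 + ((w² - w) + 5)/7 = -8 + (5 + w² - w)/7 = -8 + (5/7 - w/7 + w²/7) = -51/7 - w/7 + w²/7)
O = -6 (O = -12 + 6 = -6)
J(O)*G(o(5, -5)) = (-6)²*(-51/7 - ⅐*(-3) + (⅐)*(-3)²) = 36*(-51/7 + 3/7 + (⅐)*9) = 36*(-51/7 + 3/7 + 9/7) = 36*(-39/7) = -1404/7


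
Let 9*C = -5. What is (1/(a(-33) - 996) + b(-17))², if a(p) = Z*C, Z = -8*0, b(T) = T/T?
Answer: 990025/992016 ≈ 0.99799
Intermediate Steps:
b(T) = 1
Z = 0
C = -5/9 (C = (⅑)*(-5) = -5/9 ≈ -0.55556)
a(p) = 0 (a(p) = 0*(-5/9) = 0)
(1/(a(-33) - 996) + b(-17))² = (1/(0 - 996) + 1)² = (1/(-996) + 1)² = (-1/996 + 1)² = (995/996)² = 990025/992016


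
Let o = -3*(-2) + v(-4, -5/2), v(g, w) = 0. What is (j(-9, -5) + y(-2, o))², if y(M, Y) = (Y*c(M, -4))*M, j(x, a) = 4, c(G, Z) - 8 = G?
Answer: 4624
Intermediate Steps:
c(G, Z) = 8 + G
o = 6 (o = -3*(-2) + 0 = 6 + 0 = 6)
y(M, Y) = M*Y*(8 + M) (y(M, Y) = (Y*(8 + M))*M = M*Y*(8 + M))
(j(-9, -5) + y(-2, o))² = (4 - 2*6*(8 - 2))² = (4 - 2*6*6)² = (4 - 72)² = (-68)² = 4624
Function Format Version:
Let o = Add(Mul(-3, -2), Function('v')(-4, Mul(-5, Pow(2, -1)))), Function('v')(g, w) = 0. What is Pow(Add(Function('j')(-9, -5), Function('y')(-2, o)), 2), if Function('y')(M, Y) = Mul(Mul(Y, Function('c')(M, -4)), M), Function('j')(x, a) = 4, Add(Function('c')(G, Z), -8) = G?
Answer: 4624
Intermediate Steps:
Function('c')(G, Z) = Add(8, G)
o = 6 (o = Add(Mul(-3, -2), 0) = Add(6, 0) = 6)
Function('y')(M, Y) = Mul(M, Y, Add(8, M)) (Function('y')(M, Y) = Mul(Mul(Y, Add(8, M)), M) = Mul(M, Y, Add(8, M)))
Pow(Add(Function('j')(-9, -5), Function('y')(-2, o)), 2) = Pow(Add(4, Mul(-2, 6, Add(8, -2))), 2) = Pow(Add(4, Mul(-2, 6, 6)), 2) = Pow(Add(4, -72), 2) = Pow(-68, 2) = 4624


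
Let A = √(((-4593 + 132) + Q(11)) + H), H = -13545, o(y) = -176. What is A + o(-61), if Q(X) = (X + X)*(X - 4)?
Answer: -176 + 2*I*√4463 ≈ -176.0 + 133.61*I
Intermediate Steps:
Q(X) = 2*X*(-4 + X) (Q(X) = (2*X)*(-4 + X) = 2*X*(-4 + X))
A = 2*I*√4463 (A = √(((-4593 + 132) + 2*11*(-4 + 11)) - 13545) = √((-4461 + 2*11*7) - 13545) = √((-4461 + 154) - 13545) = √(-4307 - 13545) = √(-17852) = 2*I*√4463 ≈ 133.61*I)
A + o(-61) = 2*I*√4463 - 176 = -176 + 2*I*√4463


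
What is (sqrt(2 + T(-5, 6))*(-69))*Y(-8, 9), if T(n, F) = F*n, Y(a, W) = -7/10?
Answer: 483*I*sqrt(7)/5 ≈ 255.58*I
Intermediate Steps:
Y(a, W) = -7/10 (Y(a, W) = -7*1/10 = -7/10)
(sqrt(2 + T(-5, 6))*(-69))*Y(-8, 9) = (sqrt(2 + 6*(-5))*(-69))*(-7/10) = (sqrt(2 - 30)*(-69))*(-7/10) = (sqrt(-28)*(-69))*(-7/10) = ((2*I*sqrt(7))*(-69))*(-7/10) = -138*I*sqrt(7)*(-7/10) = 483*I*sqrt(7)/5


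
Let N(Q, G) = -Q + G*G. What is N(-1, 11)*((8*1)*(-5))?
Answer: -4880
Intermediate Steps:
N(Q, G) = G² - Q (N(Q, G) = -Q + G² = G² - Q)
N(-1, 11)*((8*1)*(-5)) = (11² - 1*(-1))*((8*1)*(-5)) = (121 + 1)*(8*(-5)) = 122*(-40) = -4880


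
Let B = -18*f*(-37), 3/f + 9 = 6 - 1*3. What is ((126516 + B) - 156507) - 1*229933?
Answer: -260257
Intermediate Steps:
f = -½ (f = 3/(-9 + (6 - 1*3)) = 3/(-9 + (6 - 3)) = 3/(-9 + 3) = 3/(-6) = 3*(-⅙) = -½ ≈ -0.50000)
B = -333 (B = -18*(-½)*(-37) = 9*(-37) = -333)
((126516 + B) - 156507) - 1*229933 = ((126516 - 333) - 156507) - 1*229933 = (126183 - 156507) - 229933 = -30324 - 229933 = -260257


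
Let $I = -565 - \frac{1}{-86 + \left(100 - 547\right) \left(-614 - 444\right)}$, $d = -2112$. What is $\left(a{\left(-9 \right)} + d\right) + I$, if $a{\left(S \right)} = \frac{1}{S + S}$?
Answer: $- \frac{11392370549}{4255560} \approx -2677.1$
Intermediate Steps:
$a{\left(S \right)} = \frac{1}{2 S}$
$I = - \frac{267154601}{472840}$ ($I = -565 - \frac{1}{-86 - -472926} = -565 - \frac{1}{-86 + 472926} = -565 - \frac{1}{472840} = - \frac{267154601}{472840} \approx -565.0$)
$\left(a{\left(-9 \right)} + d\right) + I = \left(\frac{1}{2 \left(-9\right)} - 2112\right) - \frac{267154601}{472840} = \left(\frac{1}{2} \left(- \frac{1}{9}\right) - 2112\right) - \frac{267154601}{472840} = \left(- \frac{1}{18} - 2112\right) - \frac{267154601}{472840} = - \frac{38017}{18} - \frac{267154601}{472840} = - \frac{11392370549}{4255560}$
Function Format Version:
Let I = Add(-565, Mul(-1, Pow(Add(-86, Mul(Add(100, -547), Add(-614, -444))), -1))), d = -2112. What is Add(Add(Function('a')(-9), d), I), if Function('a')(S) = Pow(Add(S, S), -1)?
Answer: Rational(-11392370549, 4255560) ≈ -2677.1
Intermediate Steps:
Function('a')(S) = Mul(Rational(1, 2), Pow(S, -1)) (Function('a')(S) = Pow(Mul(2, S), -1) = Mul(Rational(1, 2), Pow(S, -1)))
I = Rational(-267154601, 472840) (I = Add(-565, Mul(-1, Pow(Add(-86, Mul(-447, -1058)), -1))) = Add(-565, Mul(-1, Pow(Add(-86, 472926), -1))) = Add(-565, Mul(-1, Pow(472840, -1))) = Add(-565, Mul(-1, Rational(1, 472840))) = Add(-565, Rational(-1, 472840)) = Rational(-267154601, 472840) ≈ -565.00)
Add(Add(Function('a')(-9), d), I) = Add(Add(Mul(Rational(1, 2), Pow(-9, -1)), -2112), Rational(-267154601, 472840)) = Add(Add(Mul(Rational(1, 2), Rational(-1, 9)), -2112), Rational(-267154601, 472840)) = Add(Add(Rational(-1, 18), -2112), Rational(-267154601, 472840)) = Add(Rational(-38017, 18), Rational(-267154601, 472840)) = Rational(-11392370549, 4255560)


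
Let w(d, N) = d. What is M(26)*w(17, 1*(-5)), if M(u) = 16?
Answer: 272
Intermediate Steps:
M(26)*w(17, 1*(-5)) = 16*17 = 272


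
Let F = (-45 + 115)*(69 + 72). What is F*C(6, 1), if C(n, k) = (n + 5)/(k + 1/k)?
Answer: 54285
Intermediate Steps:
C(n, k) = (5 + n)/(k + 1/k)
F = 9870 (F = 70*141 = 9870)
F*C(6, 1) = 9870*(1*(5 + 6)/(1 + 1**2)) = 9870*(1*11/(1 + 1)) = 9870*(1*11/2) = 9870*(1*(1/2)*11) = 9870*(11/2) = 54285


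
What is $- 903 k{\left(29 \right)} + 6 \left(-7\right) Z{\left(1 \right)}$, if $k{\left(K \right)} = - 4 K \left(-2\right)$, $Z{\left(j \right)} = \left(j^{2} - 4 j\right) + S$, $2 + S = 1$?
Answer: $-209328$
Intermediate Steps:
$S = -1$ ($S = -2 + 1 = -1$)
$Z{\left(j \right)} = -1 + j^{2} - 4 j$ ($Z{\left(j \right)} = \left(j^{2} - 4 j\right) - 1 = -1 + j^{2} - 4 j$)
$k{\left(K \right)} = 8 K$
$- 903 k{\left(29 \right)} + 6 \left(-7\right) Z{\left(1 \right)} = - 903 \cdot 8 \cdot 29 + 6 \left(-7\right) \left(-1 + 1^{2} - 4\right) = \left(-903\right) 232 - 42 \left(-1 + 1 - 4\right) = -209496 - -168 = -209496 + 168 = -209328$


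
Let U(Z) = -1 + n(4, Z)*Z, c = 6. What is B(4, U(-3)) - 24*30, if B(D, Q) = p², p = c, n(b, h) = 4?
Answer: -684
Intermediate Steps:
p = 6
U(Z) = -1 + 4*Z
B(D, Q) = 36 (B(D, Q) = 6² = 36)
B(4, U(-3)) - 24*30 = 36 - 24*30 = 36 - 720 = -684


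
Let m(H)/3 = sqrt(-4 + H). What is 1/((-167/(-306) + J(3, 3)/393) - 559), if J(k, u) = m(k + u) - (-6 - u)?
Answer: -897336293994/501100715720569 - 12266316*sqrt(2)/501100715720569 ≈ -0.0017908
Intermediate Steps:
m(H) = 3*sqrt(-4 + H)
J(k, u) = 6 + u + 3*sqrt(-4 + k + u) (J(k, u) = 3*sqrt(-4 + (k + u)) - (-6 - u) = 3*sqrt(-4 + k + u) + (6 + u) = 6 + u + 3*sqrt(-4 + k + u))
1/((-167/(-306) + J(3, 3)/393) - 559) = 1/((-167/(-306) + (6 + 3 + 3*sqrt(-4 + 3 + 3))/393) - 559) = 1/((-167*(-1/306) + (6 + 3 + 3*sqrt(2))*(1/393)) - 559) = 1/((167/306 + (9 + 3*sqrt(2))*(1/393)) - 559) = 1/((167/306 + (3/131 + sqrt(2)/131)) - 559) = 1/((22795/40086 + sqrt(2)/131) - 559) = 1/(-22385279/40086 + sqrt(2)/131)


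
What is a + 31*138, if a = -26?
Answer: 4252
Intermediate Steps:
a + 31*138 = -26 + 31*138 = -26 + 4278 = 4252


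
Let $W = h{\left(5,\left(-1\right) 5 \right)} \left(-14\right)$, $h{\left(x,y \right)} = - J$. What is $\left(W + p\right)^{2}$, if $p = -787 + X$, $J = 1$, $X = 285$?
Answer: $238144$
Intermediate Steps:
$h{\left(x,y \right)} = -1$ ($h{\left(x,y \right)} = \left(-1\right) 1 = -1$)
$p = -502$ ($p = -787 + 285 = -502$)
$W = 14$ ($W = \left(-1\right) \left(-14\right) = 14$)
$\left(W + p\right)^{2} = \left(14 - 502\right)^{2} = \left(-488\right)^{2} = 238144$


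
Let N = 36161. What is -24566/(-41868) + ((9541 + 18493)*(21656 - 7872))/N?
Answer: 8089774178267/756994374 ≈ 10687.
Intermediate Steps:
-24566/(-41868) + ((9541 + 18493)*(21656 - 7872))/N = -24566/(-41868) + ((9541 + 18493)*(21656 - 7872))/36161 = -24566*(-1/41868) + (28034*13784)*(1/36161) = 12283/20934 + 386420656*(1/36161) = 12283/20934 + 386420656/36161 = 8089774178267/756994374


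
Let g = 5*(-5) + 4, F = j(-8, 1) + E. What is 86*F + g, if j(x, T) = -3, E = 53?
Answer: 4279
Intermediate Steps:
F = 50 (F = -3 + 53 = 50)
g = -21 (g = -25 + 4 = -21)
86*F + g = 86*50 - 21 = 4300 - 21 = 4279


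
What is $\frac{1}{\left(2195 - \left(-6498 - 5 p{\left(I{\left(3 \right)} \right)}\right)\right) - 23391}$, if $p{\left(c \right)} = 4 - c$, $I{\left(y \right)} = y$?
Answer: $- \frac{1}{14693} \approx -6.806 \cdot 10^{-5}$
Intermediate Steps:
$\frac{1}{\left(2195 - \left(-6498 - 5 p{\left(I{\left(3 \right)} \right)}\right)\right) - 23391} = \frac{1}{\left(2195 + \left(\left(47 + 5 \left(4 - 3\right)\right) - -6451\right)\right) - 23391} = \frac{1}{\left(2195 + \left(\left(47 + 5 \left(4 - 3\right)\right) + 6451\right)\right) - 23391} = \frac{1}{\left(2195 + \left(\left(47 + 5 \cdot 1\right) + 6451\right)\right) - 23391} = \frac{1}{\left(2195 + \left(\left(47 + 5\right) + 6451\right)\right) - 23391} = \frac{1}{\left(2195 + \left(52 + 6451\right)\right) - 23391} = \frac{1}{\left(2195 + 6503\right) - 23391} = \frac{1}{8698 - 23391} = \frac{1}{-14693} = - \frac{1}{14693}$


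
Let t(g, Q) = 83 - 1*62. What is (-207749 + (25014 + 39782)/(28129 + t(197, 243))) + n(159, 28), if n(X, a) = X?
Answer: -2921796852/14075 ≈ -2.0759e+5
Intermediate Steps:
t(g, Q) = 21 (t(g, Q) = 83 - 62 = 21)
(-207749 + (25014 + 39782)/(28129 + t(197, 243))) + n(159, 28) = (-207749 + (25014 + 39782)/(28129 + 21)) + 159 = (-207749 + 64796/28150) + 159 = (-207749 + 64796*(1/28150)) + 159 = (-207749 + 32398/14075) + 159 = -2924034777/14075 + 159 = -2921796852/14075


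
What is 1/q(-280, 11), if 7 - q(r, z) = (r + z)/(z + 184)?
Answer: 195/1634 ≈ 0.11934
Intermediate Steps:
q(r, z) = 7 - (r + z)/(184 + z) (q(r, z) = 7 - (r + z)/(z + 184) = 7 - (r + z)/(184 + z))
1/q(-280, 11) = 1/((1288 - 1*(-280) + 6*11)/(184 + 11)) = 1/((1288 + 280 + 66)/195) = 1/((1/195)*1634) = 1/(1634/195) = 195/1634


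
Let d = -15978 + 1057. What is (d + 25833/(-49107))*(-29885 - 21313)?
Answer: 12505135051080/16369 ≈ 7.6395e+8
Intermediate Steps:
d = -14921
(d + 25833/(-49107))*(-29885 - 21313) = (-14921 + 25833/(-49107))*(-29885 - 21313) = (-14921 + 25833*(-1/49107))*(-51198) = (-14921 - 8611/16369)*(-51198) = -244250460/16369*(-51198) = 12505135051080/16369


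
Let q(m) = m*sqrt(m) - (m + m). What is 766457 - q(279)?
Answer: 767015 - 837*sqrt(31) ≈ 7.6236e+5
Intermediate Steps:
q(m) = m**(3/2) - 2*m
766457 - q(279) = 766457 - (279**(3/2) - 2*279) = 766457 - (837*sqrt(31) - 558) = 766457 - (-558 + 837*sqrt(31)) = 766457 + (558 - 837*sqrt(31)) = 767015 - 837*sqrt(31)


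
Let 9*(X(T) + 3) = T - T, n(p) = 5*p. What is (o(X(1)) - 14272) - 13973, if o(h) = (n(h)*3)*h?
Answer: -28110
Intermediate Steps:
X(T) = -3 (X(T) = -3 + (T - T)/9 = -3 + (⅑)*0 = -3 + 0 = -3)
o(h) = 15*h² (o(h) = ((5*h)*3)*h = (15*h)*h = 15*h²)
(o(X(1)) - 14272) - 13973 = (15*(-3)² - 14272) - 13973 = (15*9 - 14272) - 13973 = (135 - 14272) - 13973 = -14137 - 13973 = -28110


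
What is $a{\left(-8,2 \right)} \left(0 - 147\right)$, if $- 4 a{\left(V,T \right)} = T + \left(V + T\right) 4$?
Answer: $- \frac{1617}{2} \approx -808.5$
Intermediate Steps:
$a{\left(V,T \right)} = - V - \frac{5 T}{4}$ ($a{\left(V,T \right)} = - \frac{T + \left(V + T\right) 4}{4} = - \frac{T + \left(T + V\right) 4}{4} = - \frac{T + \left(4 T + 4 V\right)}{4} = - \frac{4 V + 5 T}{4} = - V - \frac{5 T}{4}$)
$a{\left(-8,2 \right)} \left(0 - 147\right) = \left(\left(-1\right) \left(-8\right) - \frac{5}{2}\right) \left(0 - 147\right) = \left(8 - \frac{5}{2}\right) \left(0 - 147\right) = \frac{11}{2} \left(-147\right) = - \frac{1617}{2}$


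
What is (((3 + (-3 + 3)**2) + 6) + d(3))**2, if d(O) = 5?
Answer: 196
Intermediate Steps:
(((3 + (-3 + 3)**2) + 6) + d(3))**2 = (((3 + (-3 + 3)**2) + 6) + 5)**2 = (((3 + 0**2) + 6) + 5)**2 = (((3 + 0) + 6) + 5)**2 = ((3 + 6) + 5)**2 = (9 + 5)**2 = 14**2 = 196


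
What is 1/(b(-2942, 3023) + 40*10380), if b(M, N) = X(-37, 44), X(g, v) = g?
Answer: 1/415163 ≈ 2.4087e-6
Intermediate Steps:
b(M, N) = -37
1/(b(-2942, 3023) + 40*10380) = 1/(-37 + 40*10380) = 1/(-37 + 415200) = 1/415163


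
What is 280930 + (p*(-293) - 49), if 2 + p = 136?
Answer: 241619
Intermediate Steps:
p = 134 (p = -2 + 136 = 134)
280930 + (p*(-293) - 49) = 280930 + (134*(-293) - 49) = 280930 + (-39262 - 49) = 280930 - 39311 = 241619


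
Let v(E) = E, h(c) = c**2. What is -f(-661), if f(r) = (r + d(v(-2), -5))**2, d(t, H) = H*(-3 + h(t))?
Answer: -443556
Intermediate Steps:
d(t, H) = H*(-3 + t**2)
f(r) = (-5 + r)**2 (f(r) = (r - 5*(-3 + (-2)**2))**2 = (r - 5*(-3 + 4))**2 = (r - 5*1)**2 = (r - 5)**2 = (-5 + r)**2)
-f(-661) = -(-5 - 661)**2 = -1*(-666)**2 = -1*443556 = -443556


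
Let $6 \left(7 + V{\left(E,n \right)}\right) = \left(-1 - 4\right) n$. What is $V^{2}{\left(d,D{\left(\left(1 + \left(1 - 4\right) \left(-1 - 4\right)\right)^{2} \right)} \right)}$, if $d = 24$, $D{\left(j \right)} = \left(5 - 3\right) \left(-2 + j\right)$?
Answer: $\frac{1666681}{9} \approx 1.8519 \cdot 10^{5}$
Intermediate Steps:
$D{\left(j \right)} = -4 + 2 j$ ($D{\left(j \right)} = 2 \left(-2 + j\right) = -4 + 2 j$)
$V{\left(E,n \right)} = -7 - \frac{5 n}{6}$ ($V{\left(E,n \right)} = -7 + \frac{\left(-1 - 4\right) n}{6} = -7 + \frac{\left(-5\right) n}{6} = -7 - \frac{5 n}{6}$)
$V^{2}{\left(d,D{\left(\left(1 + \left(1 - 4\right) \left(-1 - 4\right)\right)^{2} \right)} \right)} = \left(-7 - \frac{5 \left(-4 + 2 \left(1 + \left(1 - 4\right) \left(-1 - 4\right)\right)^{2}\right)}{6}\right)^{2} = \left(-7 - \frac{5 \left(-4 + 2 \left(1 - -15\right)^{2}\right)}{6}\right)^{2} = \left(-7 - \frac{5 \left(-4 + 2 \left(1 + 15\right)^{2}\right)}{6}\right)^{2} = \left(-7 - \frac{5 \left(-4 + 2 \cdot 16^{2}\right)}{6}\right)^{2} = \left(-7 - \frac{5 \left(-4 + 2 \cdot 256\right)}{6}\right)^{2} = \left(-7 - \frac{5 \left(-4 + 512\right)}{6}\right)^{2} = \left(-7 - \frac{1270}{3}\right)^{2} = \left(- \frac{1291}{3}\right)^{2} = \frac{1666681}{9}$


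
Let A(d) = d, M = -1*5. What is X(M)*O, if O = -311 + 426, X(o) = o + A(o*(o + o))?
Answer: 5175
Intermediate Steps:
M = -5
X(o) = o + 2*o² (X(o) = o + o*(o + o) = o + o*(2*o) = o + 2*o²)
O = 115
X(M)*O = -5*(1 + 2*(-5))*115 = -5*(1 - 10)*115 = -5*(-9)*115 = 45*115 = 5175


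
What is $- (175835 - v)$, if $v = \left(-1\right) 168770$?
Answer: $-344605$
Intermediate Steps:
$v = -168770$
$- (175835 - v) = - (175835 - -168770) = - (175835 + 168770) = \left(-1\right) 344605 = -344605$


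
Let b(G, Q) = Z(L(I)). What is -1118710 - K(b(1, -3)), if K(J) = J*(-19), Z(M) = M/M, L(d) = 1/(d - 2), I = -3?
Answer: -1118691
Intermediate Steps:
L(d) = 1/(-2 + d)
Z(M) = 1
b(G, Q) = 1
K(J) = -19*J
-1118710 - K(b(1, -3)) = -1118710 - (-19) = -1118710 - 1*(-19) = -1118710 + 19 = -1118691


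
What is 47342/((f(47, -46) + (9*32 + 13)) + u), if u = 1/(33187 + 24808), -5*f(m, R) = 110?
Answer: 1372799645/8090303 ≈ 169.68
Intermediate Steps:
f(m, R) = -22 (f(m, R) = -⅕*110 = -22)
u = 1/57995 ≈ 1.7243e-5
47342/((f(47, -46) + (9*32 + 13)) + u) = 47342/((-22 + (9*32 + 13)) + 1/57995) = 47342/((-22 + (288 + 13)) + 1/57995) = 47342/((-22 + 301) + 1/57995) = 47342/(279 + 1/57995) = 47342/(16180606/57995) = 47342*(57995/16180606) = 1372799645/8090303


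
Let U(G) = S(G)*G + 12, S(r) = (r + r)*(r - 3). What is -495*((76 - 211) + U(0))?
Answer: 60885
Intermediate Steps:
S(r) = 2*r*(-3 + r) (S(r) = (2*r)*(-3 + r) = 2*r*(-3 + r))
U(G) = 12 + 2*G**2*(-3 + G) (U(G) = (2*G*(-3 + G))*G + 12 = 2*G**2*(-3 + G) + 12 = 12 + 2*G**2*(-3 + G))
-495*((76 - 211) + U(0)) = -495*((76 - 211) + (12 + 2*0**2*(-3 + 0))) = -495*(-135 + (12 + 2*0*(-3))) = -495*(-135 + (12 + 0)) = -495*(-135 + 12) = -495*(-123) = 60885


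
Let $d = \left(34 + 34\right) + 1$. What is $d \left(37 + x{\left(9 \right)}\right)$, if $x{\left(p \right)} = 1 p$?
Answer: $3174$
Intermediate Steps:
$x{\left(p \right)} = p$
$d = 69$ ($d = 68 + 1 = 69$)
$d \left(37 + x{\left(9 \right)}\right) = 69 \left(37 + 9\right) = 69 \cdot 46 = 3174$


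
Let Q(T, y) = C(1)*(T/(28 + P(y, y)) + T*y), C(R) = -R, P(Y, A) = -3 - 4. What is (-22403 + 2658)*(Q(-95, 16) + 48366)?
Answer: -20686856245/21 ≈ -9.8509e+8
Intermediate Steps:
P(Y, A) = -7
Q(T, y) = -T/21 - T*y (Q(T, y) = (-1*1)*(T/(28 - 7) + T*y) = -(T/21 + T*y) = -T/21 - T*y)
(-22403 + 2658)*(Q(-95, 16) + 48366) = (-22403 + 2658)*(-1*(-95)*(1/21 + 16) + 48366) = -19745*(-1*(-95)*337/21 + 48366) = -19745*(32015/21 + 48366) = -19745*1047701/21 = -20686856245/21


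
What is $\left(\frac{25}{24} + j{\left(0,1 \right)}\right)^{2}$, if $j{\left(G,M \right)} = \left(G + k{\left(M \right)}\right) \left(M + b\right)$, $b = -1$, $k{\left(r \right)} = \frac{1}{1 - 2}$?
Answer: $\frac{625}{576} \approx 1.0851$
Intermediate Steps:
$k{\left(r \right)} = -1$ ($k{\left(r \right)} = \frac{1}{-1} = -1$)
$j{\left(G,M \right)} = \left(-1 + G\right) \left(-1 + M\right)$ ($j{\left(G,M \right)} = \left(G - 1\right) \left(M - 1\right) = \left(-1 + G\right) \left(-1 + M\right)$)
$\left(\frac{25}{24} + j{\left(0,1 \right)}\right)^{2} = \left(\frac{25}{24} + \left(1 - 0 - 1 + 0 \cdot 1\right)\right)^{2} = \left(25 \cdot \frac{1}{24} + \left(1 + 0 - 1 + 0\right)\right)^{2} = \left(\frac{25}{24} + 0\right)^{2} = \left(\frac{25}{24}\right)^{2} = \frac{625}{576}$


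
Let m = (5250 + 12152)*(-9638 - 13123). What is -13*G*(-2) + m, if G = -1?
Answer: -396086948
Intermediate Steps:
m = -396086922 (m = 17402*(-22761) = -396086922)
-13*G*(-2) + m = -13*(-1)*(-2) - 396086922 = 13*(-2) - 396086922 = -26 - 396086922 = -396086948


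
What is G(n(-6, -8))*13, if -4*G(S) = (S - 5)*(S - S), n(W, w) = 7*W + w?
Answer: 0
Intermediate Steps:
n(W, w) = w + 7*W
G(S) = 0 (G(S) = -(S - 5)*(S - S)/4 = -(-5 + S)*0/4 = -¼*0 = 0)
G(n(-6, -8))*13 = 0*13 = 0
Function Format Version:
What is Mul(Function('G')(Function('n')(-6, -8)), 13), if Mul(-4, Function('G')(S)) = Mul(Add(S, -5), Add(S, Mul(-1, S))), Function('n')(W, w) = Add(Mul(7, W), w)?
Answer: 0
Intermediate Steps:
Function('n')(W, w) = Add(w, Mul(7, W))
Function('G')(S) = 0 (Function('G')(S) = Mul(Rational(-1, 4), Mul(Add(S, -5), Add(S, Mul(-1, S)))) = Mul(Rational(-1, 4), Mul(Add(-5, S), 0)) = Mul(Rational(-1, 4), 0) = 0)
Mul(Function('G')(Function('n')(-6, -8)), 13) = Mul(0, 13) = 0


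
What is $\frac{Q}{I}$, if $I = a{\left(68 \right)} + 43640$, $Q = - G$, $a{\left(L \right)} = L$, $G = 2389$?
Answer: $- \frac{2389}{43708} \approx -0.054658$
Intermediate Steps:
$Q = -2389$ ($Q = \left(-1\right) 2389 = -2389$)
$I = 43708$ ($I = 68 + 43640 = 43708$)
$\frac{Q}{I} = - \frac{2389}{43708}$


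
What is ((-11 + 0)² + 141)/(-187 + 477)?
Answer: 131/145 ≈ 0.90345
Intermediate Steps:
((-11 + 0)² + 141)/(-187 + 477) = ((-11)² + 141)/290 = (121 + 141)*(1/290) = 262*(1/290) = 131/145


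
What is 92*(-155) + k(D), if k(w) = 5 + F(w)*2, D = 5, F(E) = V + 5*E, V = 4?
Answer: -14197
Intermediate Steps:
F(E) = 4 + 5*E
k(w) = 13 + 10*w (k(w) = 5 + (4 + 5*w)*2 = 5 + (8 + 10*w) = 13 + 10*w)
92*(-155) + k(D) = 92*(-155) + (13 + 10*5) = -14260 + (13 + 50) = -14260 + 63 = -14197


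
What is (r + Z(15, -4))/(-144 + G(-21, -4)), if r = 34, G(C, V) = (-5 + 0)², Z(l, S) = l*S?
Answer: 26/119 ≈ 0.21849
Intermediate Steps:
Z(l, S) = S*l
G(C, V) = 25 (G(C, V) = (-5)² = 25)
(r + Z(15, -4))/(-144 + G(-21, -4)) = (34 - 4*15)/(-144 + 25) = (34 - 60)/(-119) = -26*(-1/119) = 26/119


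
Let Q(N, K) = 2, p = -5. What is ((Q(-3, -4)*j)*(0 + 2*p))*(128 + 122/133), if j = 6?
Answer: -2057520/133 ≈ -15470.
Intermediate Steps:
((Q(-3, -4)*j)*(0 + 2*p))*(128 + 122/133) = ((2*6)*(0 + 2*(-5)))*(128 + 122/133) = (12*(0 - 10))*(128 + 122*(1/133)) = (12*(-10))*(128 + 122/133) = -120*17146/133 = -2057520/133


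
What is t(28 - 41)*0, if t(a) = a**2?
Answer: 0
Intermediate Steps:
t(28 - 41)*0 = (28 - 41)**2*0 = (-13)**2*0 = 169*0 = 0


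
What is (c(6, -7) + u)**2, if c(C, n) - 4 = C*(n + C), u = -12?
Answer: 196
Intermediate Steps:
c(C, n) = 4 + C*(C + n) (c(C, n) = 4 + C*(n + C) = 4 + C*(C + n))
(c(6, -7) + u)**2 = ((4 + 6**2 + 6*(-7)) - 12)**2 = ((4 + 36 - 42) - 12)**2 = (-2 - 12)**2 = (-14)**2 = 196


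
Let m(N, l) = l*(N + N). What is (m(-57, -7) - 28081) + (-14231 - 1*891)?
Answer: -42405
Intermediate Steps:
m(N, l) = 2*N*l (m(N, l) = l*(2*N) = 2*N*l)
(m(-57, -7) - 28081) + (-14231 - 1*891) = (2*(-57)*(-7) - 28081) + (-14231 - 1*891) = (798 - 28081) + (-14231 - 891) = -27283 - 15122 = -42405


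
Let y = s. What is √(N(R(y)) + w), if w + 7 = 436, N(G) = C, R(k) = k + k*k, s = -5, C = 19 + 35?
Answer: √483 ≈ 21.977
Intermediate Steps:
C = 54
y = -5
R(k) = k + k²
N(G) = 54
w = 429 (w = -7 + 436 = 429)
√(N(R(y)) + w) = √(54 + 429) = √483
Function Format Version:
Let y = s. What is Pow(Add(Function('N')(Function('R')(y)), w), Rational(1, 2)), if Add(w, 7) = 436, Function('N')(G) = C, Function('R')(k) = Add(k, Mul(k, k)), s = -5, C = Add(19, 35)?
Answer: Pow(483, Rational(1, 2)) ≈ 21.977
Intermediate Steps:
C = 54
y = -5
Function('R')(k) = Add(k, Pow(k, 2))
Function('N')(G) = 54
w = 429 (w = Add(-7, 436) = 429)
Pow(Add(Function('N')(Function('R')(y)), w), Rational(1, 2)) = Pow(Add(54, 429), Rational(1, 2)) = Pow(483, Rational(1, 2))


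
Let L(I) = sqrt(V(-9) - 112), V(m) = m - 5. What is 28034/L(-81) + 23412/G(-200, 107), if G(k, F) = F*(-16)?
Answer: -5853/428 - 14017*I*sqrt(14)/21 ≈ -13.675 - 2497.5*I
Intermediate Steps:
V(m) = -5 + m
G(k, F) = -16*F
L(I) = 3*I*sqrt(14) (L(I) = sqrt((-5 - 9) - 112) = sqrt(-14 - 112) = sqrt(-126) = 3*I*sqrt(14))
28034/L(-81) + 23412/G(-200, 107) = 28034/((3*I*sqrt(14))) + 23412/((-16*107)) = 28034*(-I*sqrt(14)/42) + 23412/(-1712) = -14017*I*sqrt(14)/21 + 23412*(-1/1712) = -14017*I*sqrt(14)/21 - 5853/428 = -5853/428 - 14017*I*sqrt(14)/21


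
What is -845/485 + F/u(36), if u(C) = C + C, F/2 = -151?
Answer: -20731/3492 ≈ -5.9367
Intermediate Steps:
F = -302 (F = 2*(-151) = -302)
u(C) = 2*C
-845/485 + F/u(36) = -845/485 - 302/(2*36) = -845*1/485 - 302/72 = -169/97 - 302*1/72 = -169/97 - 151/36 = -20731/3492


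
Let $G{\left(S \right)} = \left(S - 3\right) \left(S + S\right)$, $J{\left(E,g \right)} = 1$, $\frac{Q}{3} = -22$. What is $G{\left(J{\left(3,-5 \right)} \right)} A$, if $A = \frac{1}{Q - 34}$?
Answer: $\frac{1}{25} \approx 0.04$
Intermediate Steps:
$Q = -66$ ($Q = 3 \left(-22\right) = -66$)
$G{\left(S \right)} = 2 S \left(-3 + S\right)$ ($G{\left(S \right)} = \left(-3 + S\right) 2 S = 2 S \left(-3 + S\right)$)
$A = - \frac{1}{100}$ ($A = \frac{1}{-66 - 34} = \frac{1}{-100} = - \frac{1}{100} \approx -0.01$)
$G{\left(J{\left(3,-5 \right)} \right)} A = 2 \cdot 1 \left(-3 + 1\right) \left(- \frac{1}{100}\right) = 2 \cdot 1 \left(-2\right) \left(- \frac{1}{100}\right) = \left(-4\right) \left(- \frac{1}{100}\right) = \frac{1}{25}$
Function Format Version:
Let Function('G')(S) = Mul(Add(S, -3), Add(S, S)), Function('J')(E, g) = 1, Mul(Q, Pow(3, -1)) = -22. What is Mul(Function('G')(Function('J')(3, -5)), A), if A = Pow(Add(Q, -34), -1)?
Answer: Rational(1, 25) ≈ 0.040000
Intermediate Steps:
Q = -66 (Q = Mul(3, -22) = -66)
Function('G')(S) = Mul(2, S, Add(-3, S)) (Function('G')(S) = Mul(Add(-3, S), Mul(2, S)) = Mul(2, S, Add(-3, S)))
A = Rational(-1, 100) (A = Pow(Add(-66, -34), -1) = Pow(-100, -1) = Rational(-1, 100) ≈ -0.010000)
Mul(Function('G')(Function('J')(3, -5)), A) = Mul(Mul(2, 1, Add(-3, 1)), Rational(-1, 100)) = Mul(Mul(2, 1, -2), Rational(-1, 100)) = Mul(-4, Rational(-1, 100)) = Rational(1, 25)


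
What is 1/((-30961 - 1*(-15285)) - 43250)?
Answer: -1/58926 ≈ -1.6970e-5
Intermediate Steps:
1/((-30961 - 1*(-15285)) - 43250) = 1/((-30961 + 15285) - 43250) = 1/(-15676 - 43250) = 1/(-58926) = -1/58926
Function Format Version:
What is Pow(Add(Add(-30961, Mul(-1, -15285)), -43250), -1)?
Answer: Rational(-1, 58926) ≈ -1.6970e-5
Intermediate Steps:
Pow(Add(Add(-30961, Mul(-1, -15285)), -43250), -1) = Pow(Add(Add(-30961, 15285), -43250), -1) = Pow(Add(-15676, -43250), -1) = Pow(-58926, -1) = Rational(-1, 58926)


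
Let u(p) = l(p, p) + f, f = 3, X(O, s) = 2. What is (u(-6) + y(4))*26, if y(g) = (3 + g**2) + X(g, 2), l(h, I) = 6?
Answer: 780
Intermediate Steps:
u(p) = 9 (u(p) = 6 + 3 = 9)
y(g) = 5 + g**2 (y(g) = (3 + g**2) + 2 = 5 + g**2)
(u(-6) + y(4))*26 = (9 + (5 + 4**2))*26 = (9 + (5 + 16))*26 = (9 + 21)*26 = 30*26 = 780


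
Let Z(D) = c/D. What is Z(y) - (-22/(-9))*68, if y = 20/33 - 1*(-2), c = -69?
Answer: -149149/774 ≈ -192.70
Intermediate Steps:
y = 86/33 (y = 20*(1/33) + 2 = 20/33 + 2 = 86/33 ≈ 2.6061)
Z(D) = -69/D
Z(y) - (-22/(-9))*68 = -69/86/33 - (-22/(-9))*68 = -69*33/86 - (-22*(-⅑))*68 = -2277/86 - 22*68/9 = -2277/86 - 1*1496/9 = -2277/86 - 1496/9 = -149149/774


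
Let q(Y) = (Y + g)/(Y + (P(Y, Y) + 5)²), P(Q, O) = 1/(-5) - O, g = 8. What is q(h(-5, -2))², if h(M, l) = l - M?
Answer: 75625/24336 ≈ 3.1075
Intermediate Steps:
P(Q, O) = -⅕ - O
q(Y) = (8 + Y)/(Y + (24/5 - Y)²) (q(Y) = (Y + 8)/(Y + ((-⅕ - Y) + 5)²) = (8 + Y)/(Y + (24/5 - Y)²))
q(h(-5, -2))² = (25*(8 + (-2 - 1*(-5)))/((-24 + 5*(-2 - 1*(-5)))² + 25*(-2 - 1*(-5))))² = (25*(8 + (-2 + 5))/((-24 + 5*(-2 + 5))² + 25*(-2 + 5)))² = (25*(8 + 3)/((-24 + 5*3)² + 25*3))² = (25*11/((-24 + 15)² + 75))² = (25*11/((-9)² + 75))² = (25*11/(81 + 75))² = (25*11/156)² = (25*(1/156)*11)² = (275/156)² = 75625/24336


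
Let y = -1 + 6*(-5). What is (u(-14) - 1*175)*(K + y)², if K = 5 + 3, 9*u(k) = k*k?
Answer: -729491/9 ≈ -81055.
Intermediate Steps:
u(k) = k²/9 (u(k) = (k*k)/9 = k²/9)
K = 8
y = -31 (y = -1 - 30 = -31)
(u(-14) - 1*175)*(K + y)² = ((⅑)*(-14)² - 1*175)*(8 - 31)² = ((⅑)*196 - 175)*(-23)² = (196/9 - 175)*529 = -1379/9*529 = -729491/9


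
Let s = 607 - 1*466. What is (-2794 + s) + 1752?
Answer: -901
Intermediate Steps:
s = 141 (s = 607 - 466 = 141)
(-2794 + s) + 1752 = (-2794 + 141) + 1752 = -2653 + 1752 = -901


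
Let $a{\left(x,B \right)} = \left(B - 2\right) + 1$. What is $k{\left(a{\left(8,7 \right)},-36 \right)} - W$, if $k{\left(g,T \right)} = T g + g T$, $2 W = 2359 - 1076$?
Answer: $- \frac{2147}{2} \approx -1073.5$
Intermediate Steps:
$a{\left(x,B \right)} = -1 + B$ ($a{\left(x,B \right)} = \left(-2 + B\right) + 1 = -1 + B$)
$W = \frac{1283}{2}$ ($W = \frac{2359 - 1076}{2} = \frac{1}{2} \cdot 1283 = \frac{1283}{2} \approx 641.5$)
$k{\left(g,T \right)} = 2 T g$ ($k{\left(g,T \right)} = T g + T g = 2 T g$)
$k{\left(a{\left(8,7 \right)},-36 \right)} - W = 2 \left(-36\right) \left(-1 + 7\right) - \frac{1283}{2} = 2 \left(-36\right) 6 - \frac{1283}{2} = -432 - \frac{1283}{2} = - \frac{2147}{2}$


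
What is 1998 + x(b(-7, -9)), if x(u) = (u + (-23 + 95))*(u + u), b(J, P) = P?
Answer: 864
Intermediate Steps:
x(u) = 2*u*(72 + u) (x(u) = (u + 72)*(2*u) = (72 + u)*(2*u) = 2*u*(72 + u))
1998 + x(b(-7, -9)) = 1998 + 2*(-9)*(72 - 9) = 1998 + 2*(-9)*63 = 1998 - 1134 = 864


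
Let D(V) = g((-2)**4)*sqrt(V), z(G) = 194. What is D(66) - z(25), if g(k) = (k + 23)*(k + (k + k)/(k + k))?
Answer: -194 + 663*sqrt(66) ≈ 5192.2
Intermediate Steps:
g(k) = (1 + k)*(23 + k) (g(k) = (23 + k)*(k + (2*k)/((2*k))) = (23 + k)*(k + (2*k)*(1/(2*k))) = (23 + k)*(k + 1) = (23 + k)*(1 + k) = (1 + k)*(23 + k))
D(V) = 663*sqrt(V) (D(V) = (23 + ((-2)**4)**2 + 24*(-2)**4)*sqrt(V) = (23 + 16**2 + 24*16)*sqrt(V) = (23 + 256 + 384)*sqrt(V) = 663*sqrt(V))
D(66) - z(25) = 663*sqrt(66) - 1*194 = 663*sqrt(66) - 194 = -194 + 663*sqrt(66)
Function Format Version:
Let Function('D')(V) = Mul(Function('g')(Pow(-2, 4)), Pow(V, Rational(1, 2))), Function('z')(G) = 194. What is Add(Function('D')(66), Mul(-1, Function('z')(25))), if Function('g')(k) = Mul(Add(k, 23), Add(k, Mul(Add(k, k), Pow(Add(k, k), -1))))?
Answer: Add(-194, Mul(663, Pow(66, Rational(1, 2)))) ≈ 5192.2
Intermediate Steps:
Function('g')(k) = Mul(Add(1, k), Add(23, k)) (Function('g')(k) = Mul(Add(23, k), Add(k, Mul(Mul(2, k), Pow(Mul(2, k), -1)))) = Mul(Add(23, k), Add(k, Mul(Mul(2, k), Mul(Rational(1, 2), Pow(k, -1))))) = Mul(Add(23, k), Add(k, 1)) = Mul(Add(23, k), Add(1, k)) = Mul(Add(1, k), Add(23, k)))
Function('D')(V) = Mul(663, Pow(V, Rational(1, 2))) (Function('D')(V) = Mul(Add(23, Pow(Pow(-2, 4), 2), Mul(24, Pow(-2, 4))), Pow(V, Rational(1, 2))) = Mul(Add(23, Pow(16, 2), Mul(24, 16)), Pow(V, Rational(1, 2))) = Mul(Add(23, 256, 384), Pow(V, Rational(1, 2))) = Mul(663, Pow(V, Rational(1, 2))))
Add(Function('D')(66), Mul(-1, Function('z')(25))) = Add(Mul(663, Pow(66, Rational(1, 2))), Mul(-1, 194)) = Add(Mul(663, Pow(66, Rational(1, 2))), -194) = Add(-194, Mul(663, Pow(66, Rational(1, 2))))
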